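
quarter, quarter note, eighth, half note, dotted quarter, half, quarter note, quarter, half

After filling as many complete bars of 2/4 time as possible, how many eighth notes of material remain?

One bar of 2/4 = 4 eighth notes.
Working in eighth notes: quarter = 2; quarter note = 2; eighth = 1; half note = 4; dotted quarter = 3; half = 4; quarter note = 2; quarter = 2; half = 4.
Sum: 2 + 2 + 1 + 4 + 3 + 4 + 2 + 2 + 4 = 24.
24 ÷ 4 = 6 complete bars with 0 eighth notes remaining.

0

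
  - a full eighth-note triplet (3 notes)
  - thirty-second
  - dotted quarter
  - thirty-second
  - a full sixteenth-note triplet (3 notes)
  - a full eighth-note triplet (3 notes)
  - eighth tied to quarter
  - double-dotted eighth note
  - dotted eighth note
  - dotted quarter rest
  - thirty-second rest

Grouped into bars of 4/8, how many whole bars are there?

One bar of 4/8 = 16 thirty-second notes.
Working in thirty-second notes: a full eighth-note triplet (3 notes) (three triplet eighths span one quarter) = 8; thirty-second = 1; dotted quarter = 12; thirty-second = 1; a full sixteenth-note triplet (3 notes) (three triplet sixteenths span one eighth) = 4; a full eighth-note triplet (3 notes) (three triplet eighths span one quarter) = 8; eighth tied to quarter (eighth + quarter) = 12; double-dotted eighth note = 7; dotted eighth note = 6; dotted quarter rest = 12; thirty-second rest = 1.
Adding: 8 + 1 + 12 + 1 + 4 + 8 + 12 + 7 + 6 + 12 + 1 = 72.
72 ÷ 16 = 4 complete bars with 8 left over.

4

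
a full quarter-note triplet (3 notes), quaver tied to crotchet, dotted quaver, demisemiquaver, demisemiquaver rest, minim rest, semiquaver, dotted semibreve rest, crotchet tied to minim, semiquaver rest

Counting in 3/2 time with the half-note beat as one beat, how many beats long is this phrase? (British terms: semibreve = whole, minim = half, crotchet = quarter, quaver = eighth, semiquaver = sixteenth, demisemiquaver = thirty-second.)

8

One half-note beat = 16 thirty-second notes.
Express everything in thirty-second notes: a full quarter-note triplet (3 notes) (three triplet quarters span one half) = 16; quaver tied to crotchet (quaver + crotchet) = 12; dotted quaver = 6; demisemiquaver = 1; demisemiquaver rest = 1; minim rest = 16; semiquaver = 2; dotted semibreve rest = 48; crotchet tied to minim (crotchet + minim) = 24; semiquaver rest = 2.
Sum: 16 + 12 + 6 + 1 + 1 + 16 + 2 + 48 + 24 + 2 = 128.
128 ÷ 16 = 8 beats.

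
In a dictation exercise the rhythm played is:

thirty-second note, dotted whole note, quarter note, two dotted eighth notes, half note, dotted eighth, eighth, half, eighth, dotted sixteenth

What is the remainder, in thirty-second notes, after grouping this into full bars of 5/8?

18

One bar of 5/8 = 20 thirty-second notes.
In thirty-second notes: thirty-second note = 1; dotted whole note = 48; quarter note = 8; dotted eighth note = 6; dotted eighth note = 6; half note = 16; dotted eighth = 6; eighth = 4; half = 16; eighth = 4; dotted sixteenth = 3.
Adding: 1 + 48 + 8 + 6 + 6 + 16 + 6 + 4 + 16 + 4 + 3 = 118.
118 ÷ 20 = 5 complete bars with 18 thirty-second notes remaining.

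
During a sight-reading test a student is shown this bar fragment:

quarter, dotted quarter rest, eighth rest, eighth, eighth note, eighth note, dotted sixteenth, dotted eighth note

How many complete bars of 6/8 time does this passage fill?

1

One bar of 6/8 = 24 thirty-second notes.
Each duration in thirty-second notes: quarter = 8; dotted quarter rest = 12; eighth rest = 4; eighth = 4; eighth note = 4; eighth note = 4; dotted sixteenth = 3; dotted eighth note = 6.
Total: 8 + 12 + 4 + 4 + 4 + 4 + 3 + 6 = 45.
45 ÷ 24 = 1 complete bar with 21 left over.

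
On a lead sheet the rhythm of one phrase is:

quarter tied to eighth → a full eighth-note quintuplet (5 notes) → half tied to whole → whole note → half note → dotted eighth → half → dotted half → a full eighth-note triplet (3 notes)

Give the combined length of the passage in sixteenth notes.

89

In sixteenth notes: quarter tied to eighth (quarter + eighth) = 6; a full eighth-note quintuplet (5 notes) (five quintuplet eighths span one half) = 8; half tied to whole (half + whole) = 24; whole note = 16; half note = 8; dotted eighth = 3; half = 8; dotted half = 12; a full eighth-note triplet (3 notes) (three triplet eighths span one quarter) = 4.
Total: 6 + 8 + 24 + 16 + 8 + 3 + 8 + 12 + 4 = 89 sixteenth notes.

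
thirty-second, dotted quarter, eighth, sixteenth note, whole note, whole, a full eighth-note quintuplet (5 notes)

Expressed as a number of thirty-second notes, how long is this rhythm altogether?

99

Working in thirty-second notes: thirty-second = 1; dotted quarter = 12; eighth = 4; sixteenth note = 2; whole note = 32; whole = 32; a full eighth-note quintuplet (5 notes) (five quintuplet eighths span one half) = 16.
Total: 1 + 12 + 4 + 2 + 32 + 32 + 16 = 99 thirty-second notes.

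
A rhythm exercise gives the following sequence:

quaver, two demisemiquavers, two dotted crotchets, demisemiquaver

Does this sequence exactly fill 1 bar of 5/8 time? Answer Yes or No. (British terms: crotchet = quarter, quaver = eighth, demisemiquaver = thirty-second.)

One bar of 5/8 = 20 thirty-second notes.
In thirty-second notes: quaver = 4; demisemiquaver = 1; demisemiquaver = 1; dotted crotchet = 12; dotted crotchet = 12; demisemiquaver = 1.
Sum: 4 + 1 + 1 + 12 + 12 + 1 = 31.
31 exceeds 20, so the answer is No.

No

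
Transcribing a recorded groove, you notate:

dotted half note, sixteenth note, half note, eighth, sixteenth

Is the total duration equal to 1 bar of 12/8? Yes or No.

Yes

One bar of 12/8 = 24 sixteenth notes.
Each duration in sixteenth notes: dotted half note = 12; sixteenth note = 1; half note = 8; eighth = 2; sixteenth = 1.
Adding: 12 + 1 + 8 + 2 + 1 = 24.
24 equals 24, so the answer is Yes.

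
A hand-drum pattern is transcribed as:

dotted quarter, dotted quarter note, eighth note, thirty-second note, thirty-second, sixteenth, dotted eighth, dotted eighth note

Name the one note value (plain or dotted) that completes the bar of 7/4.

The bar of 7/4 = 56 thirty-second notes.
Express everything in thirty-second notes: dotted quarter = 12; dotted quarter note = 12; eighth note = 4; thirty-second note = 1; thirty-second = 1; sixteenth = 2; dotted eighth = 6; dotted eighth note = 6.
Adding: 12 + 12 + 4 + 1 + 1 + 2 + 6 + 6 = 44.
Remaining: 56 − 44 = 12 thirty-second notes, which is a dotted quarter note.

dotted quarter note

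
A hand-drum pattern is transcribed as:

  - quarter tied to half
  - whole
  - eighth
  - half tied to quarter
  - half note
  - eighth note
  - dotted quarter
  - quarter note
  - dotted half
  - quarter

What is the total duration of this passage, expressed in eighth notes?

39

In eighth notes: quarter tied to half (quarter + half) = 6; whole = 8; eighth = 1; half tied to quarter (half + quarter) = 6; half note = 4; eighth note = 1; dotted quarter = 3; quarter note = 2; dotted half = 6; quarter = 2.
Sum: 6 + 8 + 1 + 6 + 4 + 1 + 3 + 2 + 6 + 2 = 39 eighth notes.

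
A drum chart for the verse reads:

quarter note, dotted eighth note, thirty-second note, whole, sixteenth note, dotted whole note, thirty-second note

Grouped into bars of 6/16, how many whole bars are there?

8

One bar of 6/16 = 12 thirty-second notes.
Convert each value to thirty-second notes: quarter note = 8; dotted eighth note = 6; thirty-second note = 1; whole = 32; sixteenth note = 2; dotted whole note = 48; thirty-second note = 1.
Sum: 8 + 6 + 1 + 32 + 2 + 48 + 1 = 98.
98 ÷ 12 = 8 complete bars with 2 left over.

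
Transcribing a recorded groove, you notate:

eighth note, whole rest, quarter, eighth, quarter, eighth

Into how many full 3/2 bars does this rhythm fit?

1

One bar of 3/2 = 12 eighth notes.
Express everything in eighth notes: eighth note = 1; whole rest = 8; quarter = 2; eighth = 1; quarter = 2; eighth = 1.
Altogether 1 + 8 + 2 + 1 + 2 + 1 = 15.
15 ÷ 12 = 1 complete bar with 3 left over.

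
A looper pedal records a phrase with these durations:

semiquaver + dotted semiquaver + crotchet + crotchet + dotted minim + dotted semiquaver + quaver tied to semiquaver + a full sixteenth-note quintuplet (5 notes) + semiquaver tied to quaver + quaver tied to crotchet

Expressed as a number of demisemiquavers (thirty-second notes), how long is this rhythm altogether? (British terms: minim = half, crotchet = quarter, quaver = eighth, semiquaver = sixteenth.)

80

Working in thirty-second notes: semiquaver = 2; dotted semiquaver = 3; crotchet = 8; crotchet = 8; dotted minim = 24; dotted semiquaver = 3; quaver tied to semiquaver (quaver + semiquaver) = 6; a full sixteenth-note quintuplet (5 notes) (five quintuplet sixteenths span one quarter) = 8; semiquaver tied to quaver (semiquaver + quaver) = 6; quaver tied to crotchet (quaver + crotchet) = 12.
Altogether 2 + 3 + 8 + 8 + 24 + 3 + 6 + 8 + 6 + 12 = 80 thirty-second notes.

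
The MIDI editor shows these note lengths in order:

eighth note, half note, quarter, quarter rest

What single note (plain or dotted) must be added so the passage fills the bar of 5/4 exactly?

eighth note

The bar of 5/4 = 10 eighth notes.
Express everything in eighth notes: eighth note = 1; half note = 4; quarter = 2; quarter rest = 2.
Sum: 1 + 4 + 2 + 2 = 9.
Remaining: 10 − 9 = 1 eighth note, which is a eighth note.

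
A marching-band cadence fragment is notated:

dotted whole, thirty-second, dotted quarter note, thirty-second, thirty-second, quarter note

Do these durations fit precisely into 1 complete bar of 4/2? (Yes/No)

One bar of 4/2 = 64 thirty-second notes.
In thirty-second notes: dotted whole = 48; thirty-second = 1; dotted quarter note = 12; thirty-second = 1; thirty-second = 1; quarter note = 8.
Adding: 48 + 1 + 12 + 1 + 1 + 8 = 71.
71 exceeds 64, so the answer is No.

No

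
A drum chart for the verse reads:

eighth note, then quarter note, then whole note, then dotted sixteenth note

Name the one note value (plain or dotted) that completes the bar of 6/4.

thirty-second note

The bar of 6/4 = 48 thirty-second notes.
Working in thirty-second notes: eighth note = 4; quarter note = 8; whole note = 32; dotted sixteenth note = 3.
Adding: 4 + 8 + 32 + 3 = 47.
Remaining: 48 − 47 = 1 thirty-second note, which is a thirty-second note.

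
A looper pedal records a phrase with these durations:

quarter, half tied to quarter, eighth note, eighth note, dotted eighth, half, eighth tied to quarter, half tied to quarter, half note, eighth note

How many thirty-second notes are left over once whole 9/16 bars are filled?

One bar of 9/16 = 9 sixteenth notes.
Convert each value to sixteenth notes: quarter = 4; half tied to quarter (half + quarter) = 12; eighth note = 2; eighth note = 2; dotted eighth = 3; half = 8; eighth tied to quarter (eighth + quarter) = 6; half tied to quarter (half + quarter) = 12; half note = 8; eighth note = 2.
Total: 4 + 12 + 2 + 2 + 3 + 8 + 6 + 12 + 8 + 2 = 59.
59 ÷ 9 = 6 complete bars with 5 sixteenth notes remaining = 10 thirty-second notes.

10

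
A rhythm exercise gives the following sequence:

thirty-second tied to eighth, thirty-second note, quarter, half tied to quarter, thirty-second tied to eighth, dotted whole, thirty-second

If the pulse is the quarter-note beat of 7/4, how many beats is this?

One quarter-note beat = 8 thirty-second notes.
In thirty-second notes: thirty-second tied to eighth (thirty-second + eighth) = 5; thirty-second note = 1; quarter = 8; half tied to quarter (half + quarter) = 24; thirty-second tied to eighth (thirty-second + eighth) = 5; dotted whole = 48; thirty-second = 1.
Altogether 5 + 1 + 8 + 24 + 5 + 48 + 1 = 92.
92 ÷ 8 = 11.5 beats.

11.5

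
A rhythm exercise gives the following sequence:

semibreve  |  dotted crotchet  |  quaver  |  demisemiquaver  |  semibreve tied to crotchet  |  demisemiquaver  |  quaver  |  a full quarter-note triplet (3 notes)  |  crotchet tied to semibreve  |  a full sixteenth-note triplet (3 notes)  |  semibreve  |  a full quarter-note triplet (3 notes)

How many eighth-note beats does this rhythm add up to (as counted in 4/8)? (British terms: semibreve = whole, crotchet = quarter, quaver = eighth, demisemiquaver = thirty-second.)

One eighth-note beat = 4 thirty-second notes.
Convert each value to thirty-second notes: semibreve = 32; dotted crotchet = 12; quaver = 4; demisemiquaver = 1; semibreve tied to crotchet (semibreve + crotchet) = 40; demisemiquaver = 1; quaver = 4; a full quarter-note triplet (3 notes) (three triplet quarters span one half) = 16; crotchet tied to semibreve (crotchet + semibreve) = 40; a full sixteenth-note triplet (3 notes) (three triplet sixteenths span one eighth) = 4; semibreve = 32; a full quarter-note triplet (3 notes) (three triplet quarters span one half) = 16.
Total: 32 + 12 + 4 + 1 + 40 + 1 + 4 + 16 + 40 + 4 + 32 + 16 = 202.
202 ÷ 4 = 50.5 beats.

50.5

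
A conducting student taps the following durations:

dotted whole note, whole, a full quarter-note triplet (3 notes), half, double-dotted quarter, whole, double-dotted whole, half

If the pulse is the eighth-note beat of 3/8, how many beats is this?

57.5

One eighth-note beat = 2 sixteenth notes.
Convert each value to sixteenth notes: dotted whole note = 24; whole = 16; a full quarter-note triplet (3 notes) (three triplet quarters span one half) = 8; half = 8; double-dotted quarter = 7; whole = 16; double-dotted whole = 28; half = 8.
Total: 24 + 16 + 8 + 8 + 7 + 16 + 28 + 8 = 115.
115 ÷ 2 = 57.5 beats.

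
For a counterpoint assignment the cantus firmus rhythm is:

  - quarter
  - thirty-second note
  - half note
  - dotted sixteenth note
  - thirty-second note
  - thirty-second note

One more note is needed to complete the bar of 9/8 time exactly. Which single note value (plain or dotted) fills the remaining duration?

The bar of 9/8 = 36 thirty-second notes.
In thirty-second notes: quarter = 8; thirty-second note = 1; half note = 16; dotted sixteenth note = 3; thirty-second note = 1; thirty-second note = 1.
Sum: 8 + 1 + 16 + 3 + 1 + 1 = 30.
Remaining: 36 − 30 = 6 thirty-second notes, which is a dotted eighth note.

dotted eighth note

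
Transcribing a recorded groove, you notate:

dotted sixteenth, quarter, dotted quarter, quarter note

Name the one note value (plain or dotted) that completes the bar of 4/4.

The bar of 4/4 = 32 thirty-second notes.
Express everything in thirty-second notes: dotted sixteenth = 3; quarter = 8; dotted quarter = 12; quarter note = 8.
Altogether 3 + 8 + 12 + 8 = 31.
Remaining: 32 − 31 = 1 thirty-second note, which is a thirty-second note.

thirty-second note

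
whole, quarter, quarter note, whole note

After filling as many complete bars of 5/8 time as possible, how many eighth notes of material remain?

0

One bar of 5/8 = 5 eighth notes.
Express everything in eighth notes: whole = 8; quarter = 2; quarter note = 2; whole note = 8.
Altogether 8 + 2 + 2 + 8 = 20.
20 ÷ 5 = 4 complete bars with 0 eighth notes remaining.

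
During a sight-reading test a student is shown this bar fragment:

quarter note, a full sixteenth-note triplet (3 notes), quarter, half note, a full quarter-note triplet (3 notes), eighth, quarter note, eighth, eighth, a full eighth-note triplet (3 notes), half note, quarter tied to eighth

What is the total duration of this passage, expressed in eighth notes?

27

In eighth notes: quarter note = 2; a full sixteenth-note triplet (3 notes) (three triplet sixteenths span one eighth) = 1; quarter = 2; half note = 4; a full quarter-note triplet (3 notes) (three triplet quarters span one half) = 4; eighth = 1; quarter note = 2; eighth = 1; eighth = 1; a full eighth-note triplet (3 notes) (three triplet eighths span one quarter) = 2; half note = 4; quarter tied to eighth (quarter + eighth) = 3.
Altogether 2 + 1 + 2 + 4 + 4 + 1 + 2 + 1 + 1 + 2 + 4 + 3 = 27 eighth notes.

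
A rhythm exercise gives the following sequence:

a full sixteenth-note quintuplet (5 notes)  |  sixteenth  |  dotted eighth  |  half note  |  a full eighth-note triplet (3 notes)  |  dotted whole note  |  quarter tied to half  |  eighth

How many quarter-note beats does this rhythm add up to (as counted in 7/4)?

One quarter-note beat = 4 sixteenth notes.
Each duration in sixteenth notes: a full sixteenth-note quintuplet (5 notes) (five quintuplet sixteenths span one quarter) = 4; sixteenth = 1; dotted eighth = 3; half note = 8; a full eighth-note triplet (3 notes) (three triplet eighths span one quarter) = 4; dotted whole note = 24; quarter tied to half (quarter + half) = 12; eighth = 2.
Altogether 4 + 1 + 3 + 8 + 4 + 24 + 12 + 2 = 58.
58 ÷ 4 = 14.5 beats.

14.5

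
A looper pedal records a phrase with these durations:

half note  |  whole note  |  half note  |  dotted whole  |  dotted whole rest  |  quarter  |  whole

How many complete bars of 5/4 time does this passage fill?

5

One bar of 5/4 = 5 quarter notes.
Each duration in quarter notes: half note = 2; whole note = 4; half note = 2; dotted whole = 6; dotted whole rest = 6; quarter = 1; whole = 4.
Altogether 2 + 4 + 2 + 6 + 6 + 1 + 4 = 25.
25 ÷ 5 = 5 complete bars with 0 left over.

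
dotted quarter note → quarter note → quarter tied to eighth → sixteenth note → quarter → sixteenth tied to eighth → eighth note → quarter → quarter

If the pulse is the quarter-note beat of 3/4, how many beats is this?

One quarter-note beat = 4 sixteenth notes.
Each duration in sixteenth notes: dotted quarter note = 6; quarter note = 4; quarter tied to eighth (quarter + eighth) = 6; sixteenth note = 1; quarter = 4; sixteenth tied to eighth (sixteenth + eighth) = 3; eighth note = 2; quarter = 4; quarter = 4.
Sum: 6 + 4 + 6 + 1 + 4 + 3 + 2 + 4 + 4 = 34.
34 ÷ 4 = 8.5 beats.

8.5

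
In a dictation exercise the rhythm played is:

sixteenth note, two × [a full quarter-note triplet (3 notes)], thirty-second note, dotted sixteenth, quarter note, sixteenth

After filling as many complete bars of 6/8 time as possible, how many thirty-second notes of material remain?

0

One bar of 6/8 = 24 thirty-second notes.
Working in thirty-second notes: sixteenth note = 2; a full quarter-note triplet (3 notes) (three triplet quarters span one half) = 16; a full quarter-note triplet (3 notes) (three triplet quarters span one half) = 16; thirty-second note = 1; dotted sixteenth = 3; quarter note = 8; sixteenth = 2.
Sum: 2 + 16 + 16 + 1 + 3 + 8 + 2 = 48.
48 ÷ 24 = 2 complete bars with 0 thirty-second notes remaining.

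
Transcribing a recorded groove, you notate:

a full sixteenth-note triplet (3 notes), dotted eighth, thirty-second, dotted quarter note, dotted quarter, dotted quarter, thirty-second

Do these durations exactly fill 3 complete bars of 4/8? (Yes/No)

One bar of 4/8 = 16 thirty-second notes, so 3 bars = 48.
Express everything in thirty-second notes: a full sixteenth-note triplet (3 notes) (three triplet sixteenths span one eighth) = 4; dotted eighth = 6; thirty-second = 1; dotted quarter note = 12; dotted quarter = 12; dotted quarter = 12; thirty-second = 1.
Adding: 4 + 6 + 1 + 12 + 12 + 12 + 1 = 48.
48 equals 48, so the answer is Yes.

Yes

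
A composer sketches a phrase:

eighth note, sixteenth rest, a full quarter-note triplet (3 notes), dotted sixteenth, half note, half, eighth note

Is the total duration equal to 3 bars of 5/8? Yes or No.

One bar of 5/8 = 20 thirty-second notes, so 3 bars = 60.
In thirty-second notes: eighth note = 4; sixteenth rest = 2; a full quarter-note triplet (3 notes) (three triplet quarters span one half) = 16; dotted sixteenth = 3; half note = 16; half = 16; eighth note = 4.
Total: 4 + 2 + 16 + 3 + 16 + 16 + 4 = 61.
61 exceeds 60, so the answer is No.

No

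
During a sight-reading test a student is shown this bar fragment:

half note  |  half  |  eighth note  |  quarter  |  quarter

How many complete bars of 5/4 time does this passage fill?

One bar of 5/4 = 10 eighth notes.
Convert each value to eighth notes: half note = 4; half = 4; eighth note = 1; quarter = 2; quarter = 2.
Adding: 4 + 4 + 1 + 2 + 2 = 13.
13 ÷ 10 = 1 complete bar with 3 left over.

1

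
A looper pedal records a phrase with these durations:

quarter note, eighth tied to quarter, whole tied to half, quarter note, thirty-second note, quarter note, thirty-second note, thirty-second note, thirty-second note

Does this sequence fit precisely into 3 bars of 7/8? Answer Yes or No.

One bar of 7/8 = 28 thirty-second notes, so 3 bars = 84.
Convert each value to thirty-second notes: quarter note = 8; eighth tied to quarter (eighth + quarter) = 12; whole tied to half (whole + half) = 48; quarter note = 8; thirty-second note = 1; quarter note = 8; thirty-second note = 1; thirty-second note = 1; thirty-second note = 1.
Altogether 8 + 12 + 48 + 8 + 1 + 8 + 1 + 1 + 1 = 88.
88 exceeds 84, so the answer is No.

No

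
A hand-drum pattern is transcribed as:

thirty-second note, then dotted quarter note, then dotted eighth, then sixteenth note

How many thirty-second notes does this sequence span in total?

21

Each duration in thirty-second notes: thirty-second note = 1; dotted quarter note = 12; dotted eighth = 6; sixteenth note = 2.
Total: 1 + 12 + 6 + 2 = 21 thirty-second notes.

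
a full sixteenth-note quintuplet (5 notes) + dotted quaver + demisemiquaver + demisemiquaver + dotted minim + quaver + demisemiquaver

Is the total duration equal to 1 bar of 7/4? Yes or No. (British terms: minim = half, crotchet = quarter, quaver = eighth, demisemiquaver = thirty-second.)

One bar of 7/4 = 56 thirty-second notes.
Express everything in thirty-second notes: a full sixteenth-note quintuplet (5 notes) (five quintuplet sixteenths span one quarter) = 8; dotted quaver = 6; demisemiquaver = 1; demisemiquaver = 1; dotted minim = 24; quaver = 4; demisemiquaver = 1.
Altogether 8 + 6 + 1 + 1 + 24 + 4 + 1 = 45.
45 falls short of 56, so the answer is No.

No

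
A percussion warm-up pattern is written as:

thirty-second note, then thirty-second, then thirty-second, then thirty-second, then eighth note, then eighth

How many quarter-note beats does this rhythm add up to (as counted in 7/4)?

One quarter-note beat = 8 thirty-second notes.
Working in thirty-second notes: thirty-second note = 1; thirty-second = 1; thirty-second = 1; thirty-second = 1; eighth note = 4; eighth = 4.
Sum: 1 + 1 + 1 + 1 + 4 + 4 = 12.
12 ÷ 8 = 1.5 beats.

1.5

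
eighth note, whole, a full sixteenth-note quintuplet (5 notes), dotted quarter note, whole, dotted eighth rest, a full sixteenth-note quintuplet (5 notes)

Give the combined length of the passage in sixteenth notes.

51

In sixteenth notes: eighth note = 2; whole = 16; a full sixteenth-note quintuplet (5 notes) (five quintuplet sixteenths span one quarter) = 4; dotted quarter note = 6; whole = 16; dotted eighth rest = 3; a full sixteenth-note quintuplet (5 notes) (five quintuplet sixteenths span one quarter) = 4.
Total: 2 + 16 + 4 + 6 + 16 + 3 + 4 = 51 sixteenth notes.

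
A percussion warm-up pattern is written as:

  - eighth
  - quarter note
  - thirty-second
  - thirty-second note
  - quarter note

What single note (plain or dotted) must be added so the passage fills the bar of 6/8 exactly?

sixteenth note

The bar of 6/8 = 24 thirty-second notes.
In thirty-second notes: eighth = 4; quarter note = 8; thirty-second = 1; thirty-second note = 1; quarter note = 8.
Adding: 4 + 8 + 1 + 1 + 8 = 22.
Remaining: 24 − 22 = 2 thirty-second notes, which is a sixteenth note.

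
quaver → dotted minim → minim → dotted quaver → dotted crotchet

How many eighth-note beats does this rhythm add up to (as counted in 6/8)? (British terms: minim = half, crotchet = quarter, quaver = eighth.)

One eighth-note beat = 2 sixteenth notes.
Each duration in sixteenth notes: quaver = 2; dotted minim = 12; minim = 8; dotted quaver = 3; dotted crotchet = 6.
Total: 2 + 12 + 8 + 3 + 6 = 31.
31 ÷ 2 = 15.5 beats.

15.5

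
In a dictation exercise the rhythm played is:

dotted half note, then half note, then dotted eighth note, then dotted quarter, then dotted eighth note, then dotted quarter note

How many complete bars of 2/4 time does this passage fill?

4

One bar of 2/4 = 8 sixteenth notes.
In sixteenth notes: dotted half note = 12; half note = 8; dotted eighth note = 3; dotted quarter = 6; dotted eighth note = 3; dotted quarter note = 6.
Adding: 12 + 8 + 3 + 6 + 3 + 6 = 38.
38 ÷ 8 = 4 complete bars with 6 left over.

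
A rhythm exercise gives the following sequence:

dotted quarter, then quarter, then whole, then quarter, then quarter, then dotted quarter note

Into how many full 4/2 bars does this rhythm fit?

One bar of 4/2 = 16 eighth notes.
Express everything in eighth notes: dotted quarter = 3; quarter = 2; whole = 8; quarter = 2; quarter = 2; dotted quarter note = 3.
Adding: 3 + 2 + 8 + 2 + 2 + 3 = 20.
20 ÷ 16 = 1 complete bar with 4 left over.

1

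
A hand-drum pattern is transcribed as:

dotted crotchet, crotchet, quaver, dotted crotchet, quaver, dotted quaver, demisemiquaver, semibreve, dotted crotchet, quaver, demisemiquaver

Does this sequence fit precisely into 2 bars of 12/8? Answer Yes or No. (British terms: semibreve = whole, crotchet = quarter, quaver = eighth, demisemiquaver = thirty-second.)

Yes

One bar of 12/8 = 48 thirty-second notes, so 2 bars = 96.
Convert each value to thirty-second notes: dotted crotchet = 12; crotchet = 8; quaver = 4; dotted crotchet = 12; quaver = 4; dotted quaver = 6; demisemiquaver = 1; semibreve = 32; dotted crotchet = 12; quaver = 4; demisemiquaver = 1.
Altogether 12 + 8 + 4 + 12 + 4 + 6 + 1 + 32 + 12 + 4 + 1 = 96.
96 equals 96, so the answer is Yes.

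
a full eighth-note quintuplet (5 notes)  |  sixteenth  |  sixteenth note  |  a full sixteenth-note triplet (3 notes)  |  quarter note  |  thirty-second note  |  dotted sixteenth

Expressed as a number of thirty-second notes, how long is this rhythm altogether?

Express everything in thirty-second notes: a full eighth-note quintuplet (5 notes) (five quintuplet eighths span one half) = 16; sixteenth = 2; sixteenth note = 2; a full sixteenth-note triplet (3 notes) (three triplet sixteenths span one eighth) = 4; quarter note = 8; thirty-second note = 1; dotted sixteenth = 3.
Sum: 16 + 2 + 2 + 4 + 8 + 1 + 3 = 36 thirty-second notes.

36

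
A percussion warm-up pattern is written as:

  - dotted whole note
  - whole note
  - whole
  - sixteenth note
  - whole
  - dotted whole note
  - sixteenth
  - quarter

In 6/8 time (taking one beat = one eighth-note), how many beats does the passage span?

One eighth-note beat = 2 sixteenth notes.
Express everything in sixteenth notes: dotted whole note = 24; whole note = 16; whole = 16; sixteenth note = 1; whole = 16; dotted whole note = 24; sixteenth = 1; quarter = 4.
Sum: 24 + 16 + 16 + 1 + 16 + 24 + 1 + 4 = 102.
102 ÷ 2 = 51 beats.

51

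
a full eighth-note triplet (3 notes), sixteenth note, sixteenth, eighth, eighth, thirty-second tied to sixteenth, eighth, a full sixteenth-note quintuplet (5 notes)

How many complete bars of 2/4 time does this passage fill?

One bar of 2/4 = 16 thirty-second notes.
In thirty-second notes: a full eighth-note triplet (3 notes) (three triplet eighths span one quarter) = 8; sixteenth note = 2; sixteenth = 2; eighth = 4; eighth = 4; thirty-second tied to sixteenth (thirty-second + sixteenth) = 3; eighth = 4; a full sixteenth-note quintuplet (5 notes) (five quintuplet sixteenths span one quarter) = 8.
Altogether 8 + 2 + 2 + 4 + 4 + 3 + 4 + 8 = 35.
35 ÷ 16 = 2 complete bars with 3 left over.

2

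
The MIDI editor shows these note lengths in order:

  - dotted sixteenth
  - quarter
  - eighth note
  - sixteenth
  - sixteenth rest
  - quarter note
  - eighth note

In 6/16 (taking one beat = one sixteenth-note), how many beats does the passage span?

15.5

One sixteenth-note beat = 2 thirty-second notes.
Each duration in thirty-second notes: dotted sixteenth = 3; quarter = 8; eighth note = 4; sixteenth = 2; sixteenth rest = 2; quarter note = 8; eighth note = 4.
Total: 3 + 8 + 4 + 2 + 2 + 8 + 4 = 31.
31 ÷ 2 = 15.5 beats.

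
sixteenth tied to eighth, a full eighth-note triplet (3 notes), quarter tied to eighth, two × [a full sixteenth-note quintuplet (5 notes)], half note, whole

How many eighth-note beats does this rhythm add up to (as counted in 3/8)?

22.5

One eighth-note beat = 2 sixteenth notes.
Working in sixteenth notes: sixteenth tied to eighth (sixteenth + eighth) = 3; a full eighth-note triplet (3 notes) (three triplet eighths span one quarter) = 4; quarter tied to eighth (quarter + eighth) = 6; a full sixteenth-note quintuplet (5 notes) (five quintuplet sixteenths span one quarter) = 4; a full sixteenth-note quintuplet (5 notes) (five quintuplet sixteenths span one quarter) = 4; half note = 8; whole = 16.
Sum: 3 + 4 + 6 + 4 + 4 + 8 + 16 = 45.
45 ÷ 2 = 22.5 beats.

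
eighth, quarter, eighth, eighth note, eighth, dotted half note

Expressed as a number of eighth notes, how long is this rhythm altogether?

Each duration in eighth notes: eighth = 1; quarter = 2; eighth = 1; eighth note = 1; eighth = 1; dotted half note = 6.
Sum: 1 + 2 + 1 + 1 + 1 + 6 = 12 eighth notes.

12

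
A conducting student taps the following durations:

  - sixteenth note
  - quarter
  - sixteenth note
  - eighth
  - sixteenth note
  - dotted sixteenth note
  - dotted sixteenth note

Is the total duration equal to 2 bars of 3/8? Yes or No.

One bar of 3/8 = 12 thirty-second notes, so 2 bars = 24.
Working in thirty-second notes: sixteenth note = 2; quarter = 8; sixteenth note = 2; eighth = 4; sixteenth note = 2; dotted sixteenth note = 3; dotted sixteenth note = 3.
Altogether 2 + 8 + 2 + 4 + 2 + 3 + 3 = 24.
24 equals 24, so the answer is Yes.

Yes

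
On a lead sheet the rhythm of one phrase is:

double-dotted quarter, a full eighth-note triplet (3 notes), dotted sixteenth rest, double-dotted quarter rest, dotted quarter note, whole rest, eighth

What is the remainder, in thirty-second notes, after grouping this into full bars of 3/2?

39

One bar of 3/2 = 48 thirty-second notes.
In thirty-second notes: double-dotted quarter = 14; a full eighth-note triplet (3 notes) (three triplet eighths span one quarter) = 8; dotted sixteenth rest = 3; double-dotted quarter rest = 14; dotted quarter note = 12; whole rest = 32; eighth = 4.
Total: 14 + 8 + 3 + 14 + 12 + 32 + 4 = 87.
87 ÷ 48 = 1 complete bar with 39 thirty-second notes remaining.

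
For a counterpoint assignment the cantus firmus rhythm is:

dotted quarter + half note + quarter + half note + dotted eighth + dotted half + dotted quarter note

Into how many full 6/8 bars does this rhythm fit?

One bar of 6/8 = 12 sixteenth notes.
Working in sixteenth notes: dotted quarter = 6; half note = 8; quarter = 4; half note = 8; dotted eighth = 3; dotted half = 12; dotted quarter note = 6.
Total: 6 + 8 + 4 + 8 + 3 + 12 + 6 = 47.
47 ÷ 12 = 3 complete bars with 11 left over.

3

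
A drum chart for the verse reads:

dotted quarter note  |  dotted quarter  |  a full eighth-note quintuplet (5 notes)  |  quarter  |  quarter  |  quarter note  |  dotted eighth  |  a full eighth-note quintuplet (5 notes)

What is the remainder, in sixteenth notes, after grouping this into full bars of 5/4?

One bar of 5/4 = 20 sixteenth notes.
Working in sixteenth notes: dotted quarter note = 6; dotted quarter = 6; a full eighth-note quintuplet (5 notes) (five quintuplet eighths span one half) = 8; quarter = 4; quarter = 4; quarter note = 4; dotted eighth = 3; a full eighth-note quintuplet (5 notes) (five quintuplet eighths span one half) = 8.
Sum: 6 + 6 + 8 + 4 + 4 + 4 + 3 + 8 = 43.
43 ÷ 20 = 2 complete bars with 3 sixteenth notes remaining.

3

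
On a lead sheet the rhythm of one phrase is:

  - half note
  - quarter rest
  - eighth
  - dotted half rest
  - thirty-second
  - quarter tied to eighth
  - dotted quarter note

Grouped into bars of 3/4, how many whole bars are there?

One bar of 3/4 = 24 thirty-second notes.
Each duration in thirty-second notes: half note = 16; quarter rest = 8; eighth = 4; dotted half rest = 24; thirty-second = 1; quarter tied to eighth (quarter + eighth) = 12; dotted quarter note = 12.
Total: 16 + 8 + 4 + 24 + 1 + 12 + 12 = 77.
77 ÷ 24 = 3 complete bars with 5 left over.

3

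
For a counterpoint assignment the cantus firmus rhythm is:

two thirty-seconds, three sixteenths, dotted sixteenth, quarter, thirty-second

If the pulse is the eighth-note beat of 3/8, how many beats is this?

One eighth-note beat = 4 thirty-second notes.
Working in thirty-second notes: thirty-second = 1; thirty-second = 1; sixteenth = 2; sixteenth = 2; sixteenth = 2; dotted sixteenth = 3; quarter = 8; thirty-second = 1.
Adding: 1 + 1 + 2 + 2 + 2 + 3 + 8 + 1 = 20.
20 ÷ 4 = 5 beats.

5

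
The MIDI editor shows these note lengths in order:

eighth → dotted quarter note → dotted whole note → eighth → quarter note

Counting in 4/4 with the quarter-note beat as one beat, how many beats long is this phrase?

One quarter-note beat = 2 eighth notes.
Express everything in eighth notes: eighth = 1; dotted quarter note = 3; dotted whole note = 12; eighth = 1; quarter note = 2.
Sum: 1 + 3 + 12 + 1 + 2 = 19.
19 ÷ 2 = 9.5 beats.

9.5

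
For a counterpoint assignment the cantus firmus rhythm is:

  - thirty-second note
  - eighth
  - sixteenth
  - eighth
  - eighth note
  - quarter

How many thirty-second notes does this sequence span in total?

Working in thirty-second notes: thirty-second note = 1; eighth = 4; sixteenth = 2; eighth = 4; eighth note = 4; quarter = 8.
Adding: 1 + 4 + 2 + 4 + 4 + 8 = 23 thirty-second notes.

23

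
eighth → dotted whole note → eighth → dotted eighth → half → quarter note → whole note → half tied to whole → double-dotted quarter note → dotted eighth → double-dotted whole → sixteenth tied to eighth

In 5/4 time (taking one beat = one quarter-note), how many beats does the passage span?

31

One quarter-note beat = 4 sixteenth notes.
Working in sixteenth notes: eighth = 2; dotted whole note = 24; eighth = 2; dotted eighth = 3; half = 8; quarter note = 4; whole note = 16; half tied to whole (half + whole) = 24; double-dotted quarter note = 7; dotted eighth = 3; double-dotted whole = 28; sixteenth tied to eighth (sixteenth + eighth) = 3.
Adding: 2 + 24 + 2 + 3 + 8 + 4 + 16 + 24 + 7 + 3 + 28 + 3 = 124.
124 ÷ 4 = 31 beats.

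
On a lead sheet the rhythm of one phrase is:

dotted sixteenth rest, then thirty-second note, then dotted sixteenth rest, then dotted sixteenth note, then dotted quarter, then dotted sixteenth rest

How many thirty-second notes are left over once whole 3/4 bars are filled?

1

One bar of 3/4 = 24 thirty-second notes.
Working in thirty-second notes: dotted sixteenth rest = 3; thirty-second note = 1; dotted sixteenth rest = 3; dotted sixteenth note = 3; dotted quarter = 12; dotted sixteenth rest = 3.
Altogether 3 + 1 + 3 + 3 + 12 + 3 = 25.
25 ÷ 24 = 1 complete bar with 1 thirty-second note remaining.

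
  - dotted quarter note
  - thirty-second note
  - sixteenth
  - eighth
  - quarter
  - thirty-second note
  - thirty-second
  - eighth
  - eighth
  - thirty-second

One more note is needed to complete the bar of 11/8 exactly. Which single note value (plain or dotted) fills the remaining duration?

The bar of 11/8 = 44 thirty-second notes.
Each duration in thirty-second notes: dotted quarter note = 12; thirty-second note = 1; sixteenth = 2; eighth = 4; quarter = 8; thirty-second note = 1; thirty-second = 1; eighth = 4; eighth = 4; thirty-second = 1.
Altogether 12 + 1 + 2 + 4 + 8 + 1 + 1 + 4 + 4 + 1 = 38.
Remaining: 44 − 38 = 6 thirty-second notes, which is a dotted eighth note.

dotted eighth note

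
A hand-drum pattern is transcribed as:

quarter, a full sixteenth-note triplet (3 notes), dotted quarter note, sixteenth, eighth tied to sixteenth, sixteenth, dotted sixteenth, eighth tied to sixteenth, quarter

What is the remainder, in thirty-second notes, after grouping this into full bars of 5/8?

11

One bar of 5/8 = 20 thirty-second notes.
Each duration in thirty-second notes: quarter = 8; a full sixteenth-note triplet (3 notes) (three triplet sixteenths span one eighth) = 4; dotted quarter note = 12; sixteenth = 2; eighth tied to sixteenth (eighth + sixteenth) = 6; sixteenth = 2; dotted sixteenth = 3; eighth tied to sixteenth (eighth + sixteenth) = 6; quarter = 8.
Altogether 8 + 4 + 12 + 2 + 6 + 2 + 3 + 6 + 8 = 51.
51 ÷ 20 = 2 complete bars with 11 thirty-second notes remaining.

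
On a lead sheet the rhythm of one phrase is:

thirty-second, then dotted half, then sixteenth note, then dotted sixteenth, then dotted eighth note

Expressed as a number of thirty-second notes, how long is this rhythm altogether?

Express everything in thirty-second notes: thirty-second = 1; dotted half = 24; sixteenth note = 2; dotted sixteenth = 3; dotted eighth note = 6.
Sum: 1 + 24 + 2 + 3 + 6 = 36 thirty-second notes.

36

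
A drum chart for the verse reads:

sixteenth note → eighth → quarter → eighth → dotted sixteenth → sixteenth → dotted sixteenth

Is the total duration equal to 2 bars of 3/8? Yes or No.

One bar of 3/8 = 12 thirty-second notes, so 2 bars = 24.
Convert each value to thirty-second notes: sixteenth note = 2; eighth = 4; quarter = 8; eighth = 4; dotted sixteenth = 3; sixteenth = 2; dotted sixteenth = 3.
Altogether 2 + 4 + 8 + 4 + 3 + 2 + 3 = 26.
26 exceeds 24, so the answer is No.

No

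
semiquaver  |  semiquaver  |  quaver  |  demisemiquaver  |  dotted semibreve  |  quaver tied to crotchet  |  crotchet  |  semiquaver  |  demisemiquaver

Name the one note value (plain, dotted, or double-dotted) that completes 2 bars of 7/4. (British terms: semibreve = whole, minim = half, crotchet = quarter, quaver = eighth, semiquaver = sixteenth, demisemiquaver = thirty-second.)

whole note

2 bars of 7/4 = 112 thirty-second notes.
Convert each value to thirty-second notes: semiquaver = 2; semiquaver = 2; quaver = 4; demisemiquaver = 1; dotted semibreve = 48; quaver tied to crotchet (quaver + crotchet) = 12; crotchet = 8; semiquaver = 2; demisemiquaver = 1.
Sum: 2 + 2 + 4 + 1 + 48 + 12 + 8 + 2 + 1 = 80.
Remaining: 112 − 80 = 32 thirty-second notes, which is a whole note.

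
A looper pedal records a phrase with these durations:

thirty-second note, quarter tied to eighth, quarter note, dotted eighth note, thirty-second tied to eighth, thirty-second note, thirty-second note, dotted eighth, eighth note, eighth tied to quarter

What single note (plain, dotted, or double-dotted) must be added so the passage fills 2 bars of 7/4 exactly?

2 bars of 7/4 = 112 thirty-second notes.
Express everything in thirty-second notes: thirty-second note = 1; quarter tied to eighth (quarter + eighth) = 12; quarter note = 8; dotted eighth note = 6; thirty-second tied to eighth (thirty-second + eighth) = 5; thirty-second note = 1; thirty-second note = 1; dotted eighth = 6; eighth note = 4; eighth tied to quarter (eighth + quarter) = 12.
Altogether 1 + 12 + 8 + 6 + 5 + 1 + 1 + 6 + 4 + 12 = 56.
Remaining: 112 − 56 = 56 thirty-second notes, which is a double-dotted whole note.

double-dotted whole note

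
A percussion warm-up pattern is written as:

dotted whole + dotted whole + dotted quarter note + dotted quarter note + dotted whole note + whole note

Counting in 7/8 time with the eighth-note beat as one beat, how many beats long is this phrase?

One eighth-note beat = 2 sixteenth notes.
In sixteenth notes: dotted whole = 24; dotted whole = 24; dotted quarter note = 6; dotted quarter note = 6; dotted whole note = 24; whole note = 16.
Sum: 24 + 24 + 6 + 6 + 24 + 16 = 100.
100 ÷ 2 = 50 beats.

50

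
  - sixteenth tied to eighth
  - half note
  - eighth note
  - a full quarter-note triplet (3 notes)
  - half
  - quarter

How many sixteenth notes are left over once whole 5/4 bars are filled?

One bar of 5/4 = 20 sixteenth notes.
Convert each value to sixteenth notes: sixteenth tied to eighth (sixteenth + eighth) = 3; half note = 8; eighth note = 2; a full quarter-note triplet (3 notes) (three triplet quarters span one half) = 8; half = 8; quarter = 4.
Total: 3 + 8 + 2 + 8 + 8 + 4 = 33.
33 ÷ 20 = 1 complete bar with 13 sixteenth notes remaining.

13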